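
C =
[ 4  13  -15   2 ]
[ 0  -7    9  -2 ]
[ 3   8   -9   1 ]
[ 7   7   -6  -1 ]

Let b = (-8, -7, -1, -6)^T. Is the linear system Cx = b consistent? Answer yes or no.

Row reduce the augmented matrix [C | b].
R3 ← R3 − (3/4)·R1: [0, -7/4, 9/4, -1/2, 5]
R4 ← R4 − (7/4)·R1: [0, -63/4, 81/4, -9/2, 8]
R3 ← R3 − (1/4)·R2: [0, 0, 0, 0, 27/4]
R4 ← R4 − (9/4)·R2: [0, 0, 0, 0, 95/4]
R4 ← R4 − (95/27)·R3: [0, 0, 0, 0, 0]
The echelon form has 3 nonzero rows; the last pivot sits in the augmented column, so rank(C) = 2 but rank([C|b]) = 3.
Since the ranks differ, the system is inconsistent.

no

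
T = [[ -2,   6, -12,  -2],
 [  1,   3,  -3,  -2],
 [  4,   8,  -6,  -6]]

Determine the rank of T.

2

Row reduce to echelon form.
R2 ← R2 + (1/2)·R1: [0, 6, -9, -3]
R3 ← R3 + (2)·R1: [0, 20, -30, -10]
R3 ← R3 − (10/3)·R2: [0, 0, 0, 0]
Echelon form has 2 nonzero rows, so rank(T) = 2.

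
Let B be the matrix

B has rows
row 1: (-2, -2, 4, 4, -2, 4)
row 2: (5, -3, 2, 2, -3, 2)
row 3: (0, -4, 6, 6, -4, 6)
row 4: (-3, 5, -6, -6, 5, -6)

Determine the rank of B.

2

Row reduce to echelon form.
R2 ← R2 + (5/2)·R1: [0, -8, 12, 12, -8, 12]
R4 ← R4 − (3/2)·R1: [0, 8, -12, -12, 8, -12]
R3 ← R3 − (1/2)·R2: [0, 0, 0, 0, 0, 0]
R4 ← R4 + R2: [0, 0, 0, 0, 0, 0]
Echelon form has 2 nonzero rows, so rank(B) = 2.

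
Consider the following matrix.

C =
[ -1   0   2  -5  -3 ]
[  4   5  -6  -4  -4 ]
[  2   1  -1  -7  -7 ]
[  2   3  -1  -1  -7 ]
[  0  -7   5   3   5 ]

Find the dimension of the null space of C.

Row reduce to echelon form.
R2 ← R2 + (4)·R1: [0, 5, 2, -24, -16]
R3 ← R3 + (2)·R1: [0, 1, 3, -17, -13]
R4 ← R4 + (2)·R1: [0, 3, 3, -11, -13]
R3 ← R3 − (1/5)·R2: [0, 0, 13/5, -61/5, -49/5]
R4 ← R4 − (3/5)·R2: [0, 0, 9/5, 17/5, -17/5]
R5 ← R5 + (7/5)·R2: [0, 0, 39/5, -153/5, -87/5]
R4 ← R4 − (9/13)·R3: [0, 0, 0, 154/13, 44/13]
R5 ← R5 − (3)·R3: [0, 0, 0, 6, 12]
R5 ← R5 − (39/77)·R4: [0, 0, 0, 0, 72/7]
5 nonzero rows, so rank(C) = 5.
C has 5 columns; by rank–nullity, nullity = 5 − 5 = 0.

0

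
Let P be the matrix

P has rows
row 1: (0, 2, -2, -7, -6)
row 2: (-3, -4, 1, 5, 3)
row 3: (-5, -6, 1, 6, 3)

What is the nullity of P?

Row reduce to echelon form.
Swap R1 ↔ R2
R3 ← R3 − (5/3)·R1: [0, 2/3, -2/3, -7/3, -2]
R3 ← R3 − (1/3)·R2: [0, 0, 0, 0, 0]
2 nonzero rows, so rank(P) = 2.
P has 5 columns; by rank–nullity, nullity = 5 − 2 = 3.

3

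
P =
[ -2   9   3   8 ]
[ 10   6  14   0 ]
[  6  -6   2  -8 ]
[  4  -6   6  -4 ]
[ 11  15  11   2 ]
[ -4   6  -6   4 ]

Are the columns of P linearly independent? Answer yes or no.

no

Row reduce P to echelon form.
R2 ← R2 + (5)·R1: [0, 51, 29, 40]
R3 ← R3 + (3)·R1: [0, 21, 11, 16]
R4 ← R4 + (2)·R1: [0, 12, 12, 12]
R5 ← R5 + (11/2)·R1: [0, 129/2, 55/2, 46]
R6 ← R6 − (2)·R1: [0, -12, -12, -12]
R3 ← R3 − (7/17)·R2: [0, 0, -16/17, -8/17]
R4 ← R4 − (4/17)·R2: [0, 0, 88/17, 44/17]
R5 ← R5 − (43/34)·R2: [0, 0, -156/17, -78/17]
R6 ← R6 + (4/17)·R2: [0, 0, -88/17, -44/17]
R4 ← R4 + (11/2)·R3: [0, 0, 0, 0]
R5 ← R5 − (39/4)·R3: [0, 0, 0, 0]
R6 ← R6 − (11/2)·R3: [0, 0, 0, 0]
3 pivots among 4 columns.
Only 3 < 4 pivot columns, so the columns are linearly dependent.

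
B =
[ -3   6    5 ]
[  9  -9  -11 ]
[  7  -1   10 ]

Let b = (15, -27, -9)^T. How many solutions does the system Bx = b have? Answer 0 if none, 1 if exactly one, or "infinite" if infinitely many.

Row reduce the augmented matrix [B | b].
R2 ← R2 + (3)·R1: [0, 9, 4, 18]
R3 ← R3 + (7/3)·R1: [0, 13, 65/3, 26]
R3 ← R3 − (13/9)·R2: [0, 0, 143/9, 0]
The echelon form has 3 nonzero rows, and every pivot lies in the first 3 columns, so rank(B) = rank([B|b]) = 3.
The system is consistent.
rank = 3 = number of unknowns, so the solution is unique.

1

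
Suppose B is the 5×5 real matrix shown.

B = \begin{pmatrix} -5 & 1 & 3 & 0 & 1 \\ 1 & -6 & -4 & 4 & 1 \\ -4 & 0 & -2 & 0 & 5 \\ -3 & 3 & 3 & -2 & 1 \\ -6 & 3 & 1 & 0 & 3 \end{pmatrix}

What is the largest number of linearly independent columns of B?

5

Row reduce to echelon form.
R2 ← R2 + (1/5)·R1: [0, -29/5, -17/5, 4, 6/5]
R3 ← R3 − (4/5)·R1: [0, -4/5, -22/5, 0, 21/5]
R4 ← R4 − (3/5)·R1: [0, 12/5, 6/5, -2, 2/5]
R5 ← R5 − (6/5)·R1: [0, 9/5, -13/5, 0, 9/5]
R3 ← R3 − (4/29)·R2: [0, 0, -114/29, -16/29, 117/29]
R4 ← R4 + (12/29)·R2: [0, 0, -6/29, -10/29, 26/29]
R5 ← R5 + (9/29)·R2: [0, 0, -106/29, 36/29, 63/29]
R4 ← R4 − (1/19)·R3: [0, 0, 0, -6/19, 13/19]
R5 ← R5 − (53/57)·R3: [0, 0, 0, 100/57, -30/19]
R5 ← R5 + (50/9)·R4: [0, 0, 0, 0, 20/9]
Echelon form has 5 nonzero rows, so rank(B) = 5.
The rank gives the maximum number of linearly independent columns: 5.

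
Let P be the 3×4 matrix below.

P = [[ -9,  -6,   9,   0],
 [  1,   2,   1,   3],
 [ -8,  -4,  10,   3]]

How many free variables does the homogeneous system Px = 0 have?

Row reduce to echelon form.
R2 ← R2 + (1/9)·R1: [0, 4/3, 2, 3]
R3 ← R3 − (8/9)·R1: [0, 4/3, 2, 3]
R3 ← R3 − R2: [0, 0, 0, 0]
2 nonzero rows, so rank(P) = 2.
P has 4 columns; by rank–nullity, nullity = 4 − 2 = 2.

2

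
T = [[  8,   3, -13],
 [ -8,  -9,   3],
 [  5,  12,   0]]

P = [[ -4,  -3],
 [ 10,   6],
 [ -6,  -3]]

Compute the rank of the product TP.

2

First compute TP:
[[ 76,  33],
 [-76, -39],
 [100,  57]]
Now row reduce the product.
R2 ← R2 + R1: [0, -6]
R3 ← R3 − (25/19)·R1: [0, 258/19]
R3 ← R3 + (43/19)·R2: [0, 0]
2 nonzero rows, so rank(TP) = 2.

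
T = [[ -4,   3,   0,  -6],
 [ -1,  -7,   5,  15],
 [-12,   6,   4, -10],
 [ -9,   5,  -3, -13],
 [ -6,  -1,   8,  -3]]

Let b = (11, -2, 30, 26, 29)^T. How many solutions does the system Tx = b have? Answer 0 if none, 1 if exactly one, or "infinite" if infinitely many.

Row reduce the augmented matrix [T | b].
R2 ← R2 − (1/4)·R1: [0, -31/4, 5, 33/2, -19/4]
R3 ← R3 − (3)·R1: [0, -3, 4, 8, -3]
R4 ← R4 − (9/4)·R1: [0, -7/4, -3, 1/2, 5/4]
R5 ← R5 − (3/2)·R1: [0, -11/2, 8, 6, 25/2]
R3 ← R3 − (12/31)·R2: [0, 0, 64/31, 50/31, -36/31]
R4 ← R4 − (7/31)·R2: [0, 0, -128/31, -100/31, 72/31]
R5 ← R5 − (22/31)·R2: [0, 0, 138/31, -177/31, 492/31]
R4 ← R4 + (2)·R3: [0, 0, 0, 0, 0]
R5 ← R5 − (69/32)·R3: [0, 0, 0, -147/16, 147/8]
Swap R4 ↔ R5
The echelon form has 4 nonzero rows, and every pivot lies in the first 4 columns, so rank(T) = rank([T|b]) = 4.
The system is consistent.
rank = 4 = number of unknowns, so the solution is unique.

1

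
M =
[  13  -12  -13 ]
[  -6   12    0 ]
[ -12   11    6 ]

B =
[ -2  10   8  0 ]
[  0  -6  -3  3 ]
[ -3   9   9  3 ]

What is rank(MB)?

2

First compute MB:
[[ 13,  85,  23, -75],
 [ 12, -132, -84,  36],
 [  6, -132, -75,  51]]
Now row reduce the product.
R2 ← R2 − (12/13)·R1: [0, -2736/13, -1368/13, 1368/13]
R3 ← R3 − (6/13)·R1: [0, -2226/13, -1113/13, 1113/13]
R3 ← R3 − (371/456)·R2: [0, 0, 0, 0]
2 nonzero rows, so rank(MB) = 2.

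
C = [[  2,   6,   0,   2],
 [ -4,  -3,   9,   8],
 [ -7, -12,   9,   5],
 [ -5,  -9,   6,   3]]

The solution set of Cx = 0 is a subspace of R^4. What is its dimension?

Row reduce to echelon form.
R2 ← R2 + (2)·R1: [0, 9, 9, 12]
R3 ← R3 + (7/2)·R1: [0, 9, 9, 12]
R4 ← R4 + (5/2)·R1: [0, 6, 6, 8]
R3 ← R3 − R2: [0, 0, 0, 0]
R4 ← R4 − (2/3)·R2: [0, 0, 0, 0]
2 nonzero rows, so rank(C) = 2.
C has 4 columns; by rank–nullity, nullity = 4 − 2 = 2.

2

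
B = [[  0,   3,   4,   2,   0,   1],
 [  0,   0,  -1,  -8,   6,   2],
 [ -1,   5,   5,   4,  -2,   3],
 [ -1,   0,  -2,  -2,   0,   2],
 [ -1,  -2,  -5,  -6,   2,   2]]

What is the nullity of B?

Row reduce to echelon form.
Swap R1 ↔ R3
R4 ← R4 − R1: [0, -5, -7, -6, 2, -1]
R5 ← R5 − R1: [0, -7, -10, -10, 4, -1]
Swap R2 ↔ R3
R4 ← R4 + (5/3)·R2: [0, 0, -1/3, -8/3, 2, 2/3]
R5 ← R5 + (7/3)·R2: [0, 0, -2/3, -16/3, 4, 4/3]
R4 ← R4 − (1/3)·R3: [0, 0, 0, 0, 0, 0]
R5 ← R5 − (2/3)·R3: [0, 0, 0, 0, 0, 0]
3 nonzero rows, so rank(B) = 3.
B has 6 columns; by rank–nullity, nullity = 6 − 3 = 3.

3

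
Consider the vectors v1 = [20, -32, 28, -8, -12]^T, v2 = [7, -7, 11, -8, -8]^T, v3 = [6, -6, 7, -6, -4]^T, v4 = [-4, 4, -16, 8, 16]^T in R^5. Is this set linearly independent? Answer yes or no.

Form the matrix with these vectors as rows and row reduce.
R2 ← R2 − (7/20)·R1: [0, 21/5, 6/5, -26/5, -19/5]
R3 ← R3 − (3/10)·R1: [0, 18/5, -7/5, -18/5, -2/5]
R4 ← R4 + (1/5)·R1: [0, -12/5, -52/5, 32/5, 68/5]
R3 ← R3 − (6/7)·R2: [0, 0, -17/7, 6/7, 20/7]
R4 ← R4 + (4/7)·R2: [0, 0, -68/7, 24/7, 80/7]
R4 ← R4 − (4)·R3: [0, 0, 0, 0, 0]
3 nonzero rows, so the 4 vectors span a space of dimension 3.
Since 3 < 4, the vectors are linearly dependent.

no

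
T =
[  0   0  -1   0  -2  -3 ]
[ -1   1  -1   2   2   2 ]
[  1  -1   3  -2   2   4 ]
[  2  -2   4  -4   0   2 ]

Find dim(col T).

2

Row reduce to echelon form.
Swap R1 ↔ R2
R3 ← R3 + R1: [0, 0, 2, 0, 4, 6]
R4 ← R4 + (2)·R1: [0, 0, 2, 0, 4, 6]
R3 ← R3 + (2)·R2: [0, 0, 0, 0, 0, 0]
R4 ← R4 + (2)·R2: [0, 0, 0, 0, 0, 0]
Echelon form has 2 nonzero rows, so rank(T) = 2.
The column space has dimension equal to the rank: 2.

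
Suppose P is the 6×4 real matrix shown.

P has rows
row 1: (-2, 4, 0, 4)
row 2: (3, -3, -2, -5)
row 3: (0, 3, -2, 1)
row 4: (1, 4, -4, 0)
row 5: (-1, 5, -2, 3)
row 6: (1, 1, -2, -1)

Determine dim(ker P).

Row reduce to echelon form.
R2 ← R2 + (3/2)·R1: [0, 3, -2, 1]
R4 ← R4 + (1/2)·R1: [0, 6, -4, 2]
R5 ← R5 − (1/2)·R1: [0, 3, -2, 1]
R6 ← R6 + (1/2)·R1: [0, 3, -2, 1]
R3 ← R3 − R2: [0, 0, 0, 0]
R4 ← R4 − (2)·R2: [0, 0, 0, 0]
R5 ← R5 − R2: [0, 0, 0, 0]
R6 ← R6 − R2: [0, 0, 0, 0]
2 nonzero rows, so rank(P) = 2.
P has 4 columns; by rank–nullity, nullity = 4 − 2 = 2.

2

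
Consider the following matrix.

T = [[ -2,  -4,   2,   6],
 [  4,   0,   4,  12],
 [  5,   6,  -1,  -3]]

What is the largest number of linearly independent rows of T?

2

Row reduce to echelon form.
R2 ← R2 + (2)·R1: [0, -8, 8, 24]
R3 ← R3 + (5/2)·R1: [0, -4, 4, 12]
R3 ← R3 − (1/2)·R2: [0, 0, 0, 0]
Echelon form has 2 nonzero rows, so rank(T) = 2.
The rank gives the maximum number of linearly independent rows: 2.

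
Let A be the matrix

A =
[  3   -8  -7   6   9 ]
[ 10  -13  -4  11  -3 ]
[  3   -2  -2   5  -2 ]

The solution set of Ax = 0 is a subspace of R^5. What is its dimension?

2

Row reduce to echelon form.
R2 ← R2 − (10/3)·R1: [0, 41/3, 58/3, -9, -33]
R3 ← R3 − R1: [0, 6, 5, -1, -11]
R3 ← R3 − (18/41)·R2: [0, 0, -143/41, 121/41, 143/41]
3 nonzero rows, so rank(A) = 3.
A has 5 columns; by rank–nullity, nullity = 5 − 3 = 2.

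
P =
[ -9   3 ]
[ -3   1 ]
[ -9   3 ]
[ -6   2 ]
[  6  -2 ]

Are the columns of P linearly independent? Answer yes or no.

Row reduce P to echelon form.
R2 ← R2 − (1/3)·R1: [0, 0]
R3 ← R3 − R1: [0, 0]
R4 ← R4 − (2/3)·R1: [0, 0]
R5 ← R5 + (2/3)·R1: [0, 0]
1 pivot among 2 columns.
Only 1 < 2 pivot columns, so the columns are linearly dependent.

no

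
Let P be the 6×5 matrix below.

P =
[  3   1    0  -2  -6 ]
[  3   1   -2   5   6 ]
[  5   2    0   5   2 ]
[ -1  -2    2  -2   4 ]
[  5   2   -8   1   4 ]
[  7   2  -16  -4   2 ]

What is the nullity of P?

Row reduce to echelon form.
R2 ← R2 − R1: [0, 0, -2, 7, 12]
R3 ← R3 − (5/3)·R1: [0, 1/3, 0, 25/3, 12]
R4 ← R4 + (1/3)·R1: [0, -5/3, 2, -8/3, 2]
R5 ← R5 − (5/3)·R1: [0, 1/3, -8, 13/3, 14]
R6 ← R6 − (7/3)·R1: [0, -1/3, -16, 2/3, 16]
Swap R2 ↔ R3
R4 ← R4 + (5)·R2: [0, 0, 2, 39, 62]
R5 ← R5 − R2: [0, 0, -8, -4, 2]
R6 ← R6 + R2: [0, 0, -16, 9, 28]
R4 ← R4 + R3: [0, 0, 0, 46, 74]
R5 ← R5 − (4)·R3: [0, 0, 0, -32, -46]
R6 ← R6 − (8)·R3: [0, 0, 0, -47, -68]
R5 ← R5 + (16/23)·R4: [0, 0, 0, 0, 126/23]
R6 ← R6 + (47/46)·R4: [0, 0, 0, 0, 175/23]
R6 ← R6 − (25/18)·R5: [0, 0, 0, 0, 0]
5 nonzero rows, so rank(P) = 5.
P has 5 columns; by rank–nullity, nullity = 5 − 5 = 0.

0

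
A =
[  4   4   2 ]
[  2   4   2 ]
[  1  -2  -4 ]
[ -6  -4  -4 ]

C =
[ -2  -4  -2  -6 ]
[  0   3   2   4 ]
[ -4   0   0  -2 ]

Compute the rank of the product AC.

First compute AC:
[[-16,  -4,   0, -12],
 [-12,   4,   4,   0],
 [ 14, -10,  -6,  -6],
 [ 28,  12,   4,  28]]
Now row reduce the product.
R2 ← R2 − (3/4)·R1: [0, 7, 4, 9]
R3 ← R3 + (7/8)·R1: [0, -27/2, -6, -33/2]
R4 ← R4 + (7/4)·R1: [0, 5, 4, 7]
R3 ← R3 + (27/14)·R2: [0, 0, 12/7, 6/7]
R4 ← R4 − (5/7)·R2: [0, 0, 8/7, 4/7]
R4 ← R4 − (2/3)·R3: [0, 0, 0, 0]
3 nonzero rows, so rank(AC) = 3.

3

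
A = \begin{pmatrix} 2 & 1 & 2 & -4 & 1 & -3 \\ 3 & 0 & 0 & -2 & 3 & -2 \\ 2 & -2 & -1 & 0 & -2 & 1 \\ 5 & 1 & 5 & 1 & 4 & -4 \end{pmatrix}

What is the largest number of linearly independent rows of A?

4

Row reduce to echelon form.
R2 ← R2 − (3/2)·R1: [0, -3/2, -3, 4, 3/2, 5/2]
R3 ← R3 − R1: [0, -3, -3, 4, -3, 4]
R4 ← R4 − (5/2)·R1: [0, -3/2, 0, 11, 3/2, 7/2]
R3 ← R3 − (2)·R2: [0, 0, 3, -4, -6, -1]
R4 ← R4 − R2: [0, 0, 3, 7, 0, 1]
R4 ← R4 − R3: [0, 0, 0, 11, 6, 2]
Echelon form has 4 nonzero rows, so rank(A) = 4.
The rank gives the maximum number of linearly independent rows: 4.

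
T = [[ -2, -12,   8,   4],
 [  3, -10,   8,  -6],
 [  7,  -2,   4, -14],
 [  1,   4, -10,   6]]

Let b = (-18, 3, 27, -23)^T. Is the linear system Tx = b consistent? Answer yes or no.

yes

Row reduce the augmented matrix [T | b].
R2 ← R2 + (3/2)·R1: [0, -28, 20, 0, -24]
R3 ← R3 + (7/2)·R1: [0, -44, 32, 0, -36]
R4 ← R4 + (1/2)·R1: [0, -2, -6, 8, -32]
R3 ← R3 − (11/7)·R2: [0, 0, 4/7, 0, 12/7]
R4 ← R4 − (1/14)·R2: [0, 0, -52/7, 8, -212/7]
R4 ← R4 + (13)·R3: [0, 0, 0, 8, -8]
The echelon form has 4 nonzero rows, and every pivot lies in the first 4 columns, so rank(T) = rank([T|b]) = 4.
The system is consistent.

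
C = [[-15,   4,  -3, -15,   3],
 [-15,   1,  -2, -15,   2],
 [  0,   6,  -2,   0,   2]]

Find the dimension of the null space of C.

Row reduce to echelon form.
R2 ← R2 − R1: [0, -3, 1, 0, -1]
R3 ← R3 + (2)·R2: [0, 0, 0, 0, 0]
2 nonzero rows, so rank(C) = 2.
C has 5 columns; by rank–nullity, nullity = 5 − 2 = 3.

3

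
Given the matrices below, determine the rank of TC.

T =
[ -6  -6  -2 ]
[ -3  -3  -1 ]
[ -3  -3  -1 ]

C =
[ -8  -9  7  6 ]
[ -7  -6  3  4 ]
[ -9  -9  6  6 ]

1

First compute TC:
[[108, 108, -72, -72],
 [ 54,  54, -36, -36],
 [ 54,  54, -36, -36]]
Now row reduce the product.
R2 ← R2 − (1/2)·R1: [0, 0, 0, 0]
R3 ← R3 − (1/2)·R1: [0, 0, 0, 0]
1 nonzero row, so rank(TC) = 1.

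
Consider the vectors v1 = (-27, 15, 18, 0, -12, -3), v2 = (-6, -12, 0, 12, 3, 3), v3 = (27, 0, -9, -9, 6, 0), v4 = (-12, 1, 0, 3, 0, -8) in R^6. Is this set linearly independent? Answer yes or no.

yes

Form the matrix with these vectors as rows and row reduce.
R2 ← R2 − (2/9)·R1: [0, -46/3, -4, 12, 17/3, 11/3]
R3 ← R3 + R1: [0, 15, 9, -9, -6, -3]
R4 ← R4 − (4/9)·R1: [0, -17/3, -8, 3, 16/3, -20/3]
R3 ← R3 + (45/46)·R2: [0, 0, 117/23, 63/23, -21/46, 27/46]
R4 ← R4 − (17/46)·R2: [0, 0, -150/23, -33/23, 149/46, -369/46]
R4 ← R4 + (50/39)·R3: [0, 0, 0, 27/13, 69/26, -189/26]
4 nonzero rows, so the 4 vectors span a space of dimension 4.
Since 4 = 4, the vectors are linearly independent.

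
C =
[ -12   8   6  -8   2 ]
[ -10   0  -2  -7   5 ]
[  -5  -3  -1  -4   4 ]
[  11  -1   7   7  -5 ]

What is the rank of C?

3

Row reduce to echelon form.
R2 ← R2 − (5/6)·R1: [0, -20/3, -7, -1/3, 10/3]
R3 ← R3 − (5/12)·R1: [0, -19/3, -7/2, -2/3, 19/6]
R4 ← R4 + (11/12)·R1: [0, 19/3, 25/2, -1/3, -19/6]
R3 ← R3 − (19/20)·R2: [0, 0, 63/20, -7/20, 0]
R4 ← R4 + (19/20)·R2: [0, 0, 117/20, -13/20, 0]
R4 ← R4 − (13/7)·R3: [0, 0, 0, 0, 0]
Echelon form has 3 nonzero rows, so rank(C) = 3.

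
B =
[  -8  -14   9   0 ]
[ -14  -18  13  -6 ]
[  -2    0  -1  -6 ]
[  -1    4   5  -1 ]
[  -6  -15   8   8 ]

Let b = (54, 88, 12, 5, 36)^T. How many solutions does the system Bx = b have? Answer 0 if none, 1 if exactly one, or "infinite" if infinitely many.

1

Row reduce the augmented matrix [B | b].
R2 ← R2 − (7/4)·R1: [0, 13/2, -11/4, -6, -13/2]
R3 ← R3 − (1/4)·R1: [0, 7/2, -13/4, -6, -3/2]
R4 ← R4 − (1/8)·R1: [0, 23/4, 31/8, -1, -7/4]
R5 ← R5 − (3/4)·R1: [0, -9/2, 5/4, 8, -9/2]
R3 ← R3 − (7/13)·R2: [0, 0, -23/13, -36/13, 2]
R4 ← R4 − (23/26)·R2: [0, 0, 82/13, 56/13, 4]
R5 ← R5 + (9/13)·R2: [0, 0, -17/26, 50/13, -9]
R4 ← R4 + (82/23)·R3: [0, 0, 0, -128/23, 256/23]
R5 ← R5 − (17/46)·R3: [0, 0, 0, 112/23, -224/23]
R5 ← R5 + (7/8)·R4: [0, 0, 0, 0, 0]
The echelon form has 4 nonzero rows, and every pivot lies in the first 4 columns, so rank(B) = rank([B|b]) = 4.
The system is consistent.
rank = 4 = number of unknowns, so the solution is unique.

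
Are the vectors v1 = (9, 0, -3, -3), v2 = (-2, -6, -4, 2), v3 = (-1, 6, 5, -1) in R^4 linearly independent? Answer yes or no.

Form the matrix with these vectors as rows and row reduce.
R2 ← R2 + (2/9)·R1: [0, -6, -14/3, 4/3]
R3 ← R3 + (1/9)·R1: [0, 6, 14/3, -4/3]
R3 ← R3 + R2: [0, 0, 0, 0]
2 nonzero rows, so the 3 vectors span a space of dimension 2.
Since 2 < 3, the vectors are linearly dependent.

no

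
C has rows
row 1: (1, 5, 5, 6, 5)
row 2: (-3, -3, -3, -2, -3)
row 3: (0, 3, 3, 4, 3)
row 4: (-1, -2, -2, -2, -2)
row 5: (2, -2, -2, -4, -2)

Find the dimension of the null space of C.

3

Row reduce to echelon form.
R2 ← R2 + (3)·R1: [0, 12, 12, 16, 12]
R4 ← R4 + R1: [0, 3, 3, 4, 3]
R5 ← R5 − (2)·R1: [0, -12, -12, -16, -12]
R3 ← R3 − (1/4)·R2: [0, 0, 0, 0, 0]
R4 ← R4 − (1/4)·R2: [0, 0, 0, 0, 0]
R5 ← R5 + R2: [0, 0, 0, 0, 0]
2 nonzero rows, so rank(C) = 2.
C has 5 columns; by rank–nullity, nullity = 5 − 2 = 3.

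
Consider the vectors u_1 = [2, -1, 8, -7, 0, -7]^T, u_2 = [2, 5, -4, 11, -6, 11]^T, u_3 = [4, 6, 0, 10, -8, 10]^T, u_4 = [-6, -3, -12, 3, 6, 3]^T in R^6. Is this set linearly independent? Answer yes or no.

no

Form the matrix with these vectors as rows and row reduce.
R2 ← R2 − R1: [0, 6, -12, 18, -6, 18]
R3 ← R3 − (2)·R1: [0, 8, -16, 24, -8, 24]
R4 ← R4 + (3)·R1: [0, -6, 12, -18, 6, -18]
R3 ← R3 − (4/3)·R2: [0, 0, 0, 0, 0, 0]
R4 ← R4 + R2: [0, 0, 0, 0, 0, 0]
2 nonzero rows, so the 4 vectors span a space of dimension 2.
Since 2 < 4, the vectors are linearly dependent.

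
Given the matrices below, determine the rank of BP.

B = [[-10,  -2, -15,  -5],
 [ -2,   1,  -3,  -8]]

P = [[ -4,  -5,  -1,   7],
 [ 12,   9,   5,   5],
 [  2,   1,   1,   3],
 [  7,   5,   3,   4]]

First compute BP:
[[-49,  -8, -30, -145],
 [-42, -24, -20, -50]]
Now row reduce the product.
R2 ← R2 − (6/7)·R1: [0, -120/7, 40/7, 520/7]
2 nonzero rows, so rank(BP) = 2.

2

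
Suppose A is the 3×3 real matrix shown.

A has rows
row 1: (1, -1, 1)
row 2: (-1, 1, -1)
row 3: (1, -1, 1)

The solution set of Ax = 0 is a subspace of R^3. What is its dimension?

2

Row reduce to echelon form.
R2 ← R2 + R1: [0, 0, 0]
R3 ← R3 − R1: [0, 0, 0]
1 nonzero row, so rank(A) = 1.
A has 3 columns; by rank–nullity, nullity = 3 − 1 = 2.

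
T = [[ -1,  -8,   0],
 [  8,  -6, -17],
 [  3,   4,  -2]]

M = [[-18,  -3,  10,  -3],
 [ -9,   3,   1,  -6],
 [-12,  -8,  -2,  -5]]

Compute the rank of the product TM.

3

First compute TM:
[[ 90, -21, -18,  51],
 [114,  94, 108,  97],
 [-66,  19,  38, -23]]
Now row reduce the product.
R2 ← R2 − (19/15)·R1: [0, 603/5, 654/5, 162/5]
R3 ← R3 + (11/15)·R1: [0, 18/5, 124/5, 72/5]
R3 ← R3 − (2/67)·R2: [0, 0, 1400/67, 900/67]
3 nonzero rows, so rank(TM) = 3.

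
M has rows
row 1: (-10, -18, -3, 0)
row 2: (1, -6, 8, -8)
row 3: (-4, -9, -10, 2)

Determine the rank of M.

3

Row reduce to echelon form.
R2 ← R2 + (1/10)·R1: [0, -39/5, 77/10, -8]
R3 ← R3 − (2/5)·R1: [0, -9/5, -44/5, 2]
R3 ← R3 − (3/13)·R2: [0, 0, -275/26, 50/13]
Echelon form has 3 nonzero rows, so rank(M) = 3.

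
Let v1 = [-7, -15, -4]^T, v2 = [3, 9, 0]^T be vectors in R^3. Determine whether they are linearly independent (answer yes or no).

yes

Form the matrix with these vectors as rows and row reduce.
R2 ← R2 + (3/7)·R1: [0, 18/7, -12/7]
2 nonzero rows, so the 2 vectors span a space of dimension 2.
Since 2 = 2, the vectors are linearly independent.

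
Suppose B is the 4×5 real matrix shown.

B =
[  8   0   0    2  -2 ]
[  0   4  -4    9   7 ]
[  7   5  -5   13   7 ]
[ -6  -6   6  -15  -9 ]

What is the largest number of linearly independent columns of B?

Row reduce to echelon form.
R3 ← R3 − (7/8)·R1: [0, 5, -5, 45/4, 35/4]
R4 ← R4 + (3/4)·R1: [0, -6, 6, -27/2, -21/2]
R3 ← R3 − (5/4)·R2: [0, 0, 0, 0, 0]
R4 ← R4 + (3/2)·R2: [0, 0, 0, 0, 0]
Echelon form has 2 nonzero rows, so rank(B) = 2.
The rank gives the maximum number of linearly independent columns: 2.

2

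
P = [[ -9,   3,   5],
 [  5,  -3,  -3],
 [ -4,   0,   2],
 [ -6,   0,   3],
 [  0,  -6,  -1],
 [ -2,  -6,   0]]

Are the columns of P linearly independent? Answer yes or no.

no

Row reduce P to echelon form.
R2 ← R2 + (5/9)·R1: [0, -4/3, -2/9]
R3 ← R3 − (4/9)·R1: [0, -4/3, -2/9]
R4 ← R4 − (2/3)·R1: [0, -2, -1/3]
R6 ← R6 − (2/9)·R1: [0, -20/3, -10/9]
R3 ← R3 − R2: [0, 0, 0]
R4 ← R4 − (3/2)·R2: [0, 0, 0]
R5 ← R5 − (9/2)·R2: [0, 0, 0]
R6 ← R6 − (5)·R2: [0, 0, 0]
2 pivots among 3 columns.
Only 2 < 3 pivot columns, so the columns are linearly dependent.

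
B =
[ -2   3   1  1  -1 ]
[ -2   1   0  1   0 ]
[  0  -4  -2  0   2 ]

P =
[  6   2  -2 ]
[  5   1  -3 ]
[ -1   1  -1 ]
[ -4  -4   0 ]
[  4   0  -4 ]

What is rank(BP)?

First compute BP:
[[ -6,  -4,  -2],
 [-11,  -7,   1],
 [-10,  -6,   6]]
Now row reduce the product.
R2 ← R2 − (11/6)·R1: [0, 1/3, 14/3]
R3 ← R3 − (5/3)·R1: [0, 2/3, 28/3]
R3 ← R3 − (2)·R2: [0, 0, 0]
2 nonzero rows, so rank(BP) = 2.

2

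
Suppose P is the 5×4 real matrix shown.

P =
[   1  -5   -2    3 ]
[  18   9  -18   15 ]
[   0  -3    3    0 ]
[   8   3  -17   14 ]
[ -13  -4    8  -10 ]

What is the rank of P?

4

Row reduce to echelon form.
R2 ← R2 − (18)·R1: [0, 99, 18, -39]
R4 ← R4 − (8)·R1: [0, 43, -1, -10]
R5 ← R5 + (13)·R1: [0, -69, -18, 29]
R3 ← R3 + (1/33)·R2: [0, 0, 39/11, -13/11]
R4 ← R4 − (43/99)·R2: [0, 0, -97/11, 229/33]
R5 ← R5 + (23/33)·R2: [0, 0, -60/11, 20/11]
R4 ← R4 + (97/39)·R3: [0, 0, 0, 4]
R5 ← R5 + (20/13)·R3: [0, 0, 0, 0]
Echelon form has 4 nonzero rows, so rank(P) = 4.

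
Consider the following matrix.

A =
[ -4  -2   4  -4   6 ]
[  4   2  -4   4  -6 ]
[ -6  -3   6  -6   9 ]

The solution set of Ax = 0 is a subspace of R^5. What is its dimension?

4

Row reduce to echelon form.
R2 ← R2 + R1: [0, 0, 0, 0, 0]
R3 ← R3 − (3/2)·R1: [0, 0, 0, 0, 0]
1 nonzero row, so rank(A) = 1.
A has 5 columns; by rank–nullity, nullity = 5 − 1 = 4.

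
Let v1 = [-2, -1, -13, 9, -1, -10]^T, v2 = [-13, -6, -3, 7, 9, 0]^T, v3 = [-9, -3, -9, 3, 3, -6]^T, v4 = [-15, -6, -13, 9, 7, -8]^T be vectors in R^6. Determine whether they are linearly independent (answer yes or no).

Form the matrix with these vectors as rows and row reduce.
R2 ← R2 − (13/2)·R1: [0, 1/2, 163/2, -103/2, 31/2, 65]
R3 ← R3 − (9/2)·R1: [0, 3/2, 99/2, -75/2, 15/2, 39]
R4 ← R4 − (15/2)·R1: [0, 3/2, 169/2, -117/2, 29/2, 67]
R3 ← R3 − (3)·R2: [0, 0, -195, 117, -39, -156]
R4 ← R4 − (3)·R2: [0, 0, -160, 96, -32, -128]
R4 ← R4 − (32/39)·R3: [0, 0, 0, 0, 0, 0]
3 nonzero rows, so the 4 vectors span a space of dimension 3.
Since 3 < 4, the vectors are linearly dependent.

no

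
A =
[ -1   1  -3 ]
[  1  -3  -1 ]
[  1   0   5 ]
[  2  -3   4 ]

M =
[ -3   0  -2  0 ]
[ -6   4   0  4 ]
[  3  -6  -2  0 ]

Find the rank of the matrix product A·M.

2

First compute AM:
[[-12,  22,   8,   4],
 [ 12,  -6,   0, -12],
 [ 12, -30, -12,   0],
 [ 24, -36, -12, -12]]
Now row reduce the product.
R2 ← R2 + R1: [0, 16, 8, -8]
R3 ← R3 + R1: [0, -8, -4, 4]
R4 ← R4 + (2)·R1: [0, 8, 4, -4]
R3 ← R3 + (1/2)·R2: [0, 0, 0, 0]
R4 ← R4 − (1/2)·R2: [0, 0, 0, 0]
2 nonzero rows, so rank(AM) = 2.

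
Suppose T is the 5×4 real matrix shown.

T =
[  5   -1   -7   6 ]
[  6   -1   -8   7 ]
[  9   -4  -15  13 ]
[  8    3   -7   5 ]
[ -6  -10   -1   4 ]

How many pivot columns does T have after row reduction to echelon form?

3

Row reduce to echelon form.
R2 ← R2 − (6/5)·R1: [0, 1/5, 2/5, -1/5]
R3 ← R3 − (9/5)·R1: [0, -11/5, -12/5, 11/5]
R4 ← R4 − (8/5)·R1: [0, 23/5, 21/5, -23/5]
R5 ← R5 + (6/5)·R1: [0, -56/5, -47/5, 56/5]
R3 ← R3 + (11)·R2: [0, 0, 2, 0]
R4 ← R4 − (23)·R2: [0, 0, -5, 0]
R5 ← R5 + (56)·R2: [0, 0, 13, 0]
R4 ← R4 + (5/2)·R3: [0, 0, 0, 0]
R5 ← R5 − (13/2)·R3: [0, 0, 0, 0]
Echelon form has 3 nonzero rows, so rank(T) = 3.
Each nonzero row contributes one pivot column: 3 pivot columns.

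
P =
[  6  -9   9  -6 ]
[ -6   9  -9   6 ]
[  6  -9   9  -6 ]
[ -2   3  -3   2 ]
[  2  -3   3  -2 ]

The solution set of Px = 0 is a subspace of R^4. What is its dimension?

3

Row reduce to echelon form.
R2 ← R2 + R1: [0, 0, 0, 0]
R3 ← R3 − R1: [0, 0, 0, 0]
R4 ← R4 + (1/3)·R1: [0, 0, 0, 0]
R5 ← R5 − (1/3)·R1: [0, 0, 0, 0]
1 nonzero row, so rank(P) = 1.
P has 4 columns; by rank–nullity, nullity = 4 − 1 = 3.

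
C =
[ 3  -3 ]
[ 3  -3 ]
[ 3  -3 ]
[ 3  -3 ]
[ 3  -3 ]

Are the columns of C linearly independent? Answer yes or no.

no

Row reduce C to echelon form.
R2 ← R2 − R1: [0, 0]
R3 ← R3 − R1: [0, 0]
R4 ← R4 − R1: [0, 0]
R5 ← R5 − R1: [0, 0]
1 pivot among 2 columns.
Only 1 < 2 pivot columns, so the columns are linearly dependent.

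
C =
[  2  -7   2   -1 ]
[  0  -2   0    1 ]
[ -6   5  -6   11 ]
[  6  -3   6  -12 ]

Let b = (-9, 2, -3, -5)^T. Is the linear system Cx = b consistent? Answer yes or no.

no

Row reduce the augmented matrix [C | b].
R3 ← R3 + (3)·R1: [0, -16, 0, 8, -30]
R4 ← R4 − (3)·R1: [0, 18, 0, -9, 22]
R3 ← R3 − (8)·R2: [0, 0, 0, 0, -46]
R4 ← R4 + (9)·R2: [0, 0, 0, 0, 40]
R4 ← R4 + (20/23)·R3: [0, 0, 0, 0, 0]
The echelon form has 3 nonzero rows; the last pivot sits in the augmented column, so rank(C) = 2 but rank([C|b]) = 3.
Since the ranks differ, the system is inconsistent.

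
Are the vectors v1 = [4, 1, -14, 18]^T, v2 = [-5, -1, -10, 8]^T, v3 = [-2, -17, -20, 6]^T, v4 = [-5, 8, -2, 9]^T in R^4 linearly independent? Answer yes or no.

Form the matrix with these vectors as rows and row reduce.
R2 ← R2 + (5/4)·R1: [0, 1/4, -55/2, 61/2]
R3 ← R3 + (1/2)·R1: [0, -33/2, -27, 15]
R4 ← R4 + (5/4)·R1: [0, 37/4, -39/2, 63/2]
R3 ← R3 + (66)·R2: [0, 0, -1842, 2028]
R4 ← R4 − (37)·R2: [0, 0, 998, -1097]
R4 ← R4 + (499/921)·R3: [0, 0, 0, 545/307]
4 nonzero rows, so the 4 vectors span a space of dimension 4.
Since 4 = 4, the vectors are linearly independent.

yes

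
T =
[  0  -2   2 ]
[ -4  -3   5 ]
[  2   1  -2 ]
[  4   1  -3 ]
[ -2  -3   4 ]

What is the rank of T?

Row reduce to echelon form.
Swap R1 ↔ R2
R3 ← R3 + (1/2)·R1: [0, -1/2, 1/2]
R4 ← R4 + R1: [0, -2, 2]
R5 ← R5 − (1/2)·R1: [0, -3/2, 3/2]
R3 ← R3 − (1/4)·R2: [0, 0, 0]
R4 ← R4 − R2: [0, 0, 0]
R5 ← R5 − (3/4)·R2: [0, 0, 0]
Echelon form has 2 nonzero rows, so rank(T) = 2.

2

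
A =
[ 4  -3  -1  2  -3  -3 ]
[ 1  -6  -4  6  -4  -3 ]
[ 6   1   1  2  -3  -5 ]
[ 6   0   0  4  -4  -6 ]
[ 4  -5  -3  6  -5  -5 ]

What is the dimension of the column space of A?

Row reduce to echelon form.
R2 ← R2 − (1/4)·R1: [0, -21/4, -15/4, 11/2, -13/4, -9/4]
R3 ← R3 − (3/2)·R1: [0, 11/2, 5/2, -1, 3/2, -1/2]
R4 ← R4 − (3/2)·R1: [0, 9/2, 3/2, 1, 1/2, -3/2]
R5 ← R5 − R1: [0, -2, -2, 4, -2, -2]
R3 ← R3 + (22/21)·R2: [0, 0, -10/7, 100/21, -40/21, -20/7]
R4 ← R4 + (6/7)·R2: [0, 0, -12/7, 40/7, -16/7, -24/7]
R5 ← R5 − (8/21)·R2: [0, 0, -4/7, 40/21, -16/21, -8/7]
R4 ← R4 − (6/5)·R3: [0, 0, 0, 0, 0, 0]
R5 ← R5 − (2/5)·R3: [0, 0, 0, 0, 0, 0]
Echelon form has 3 nonzero rows, so rank(A) = 3.
The column space has dimension equal to the rank: 3.

3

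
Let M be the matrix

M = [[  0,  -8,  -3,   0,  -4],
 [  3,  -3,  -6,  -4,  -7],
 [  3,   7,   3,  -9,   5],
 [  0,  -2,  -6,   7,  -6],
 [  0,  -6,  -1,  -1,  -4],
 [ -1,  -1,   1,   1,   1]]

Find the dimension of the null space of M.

0

Row reduce to echelon form.
Swap R1 ↔ R2
R3 ← R3 − R1: [0, 10, 9, -5, 12]
R6 ← R6 + (1/3)·R1: [0, -2, -1, -1/3, -4/3]
R3 ← R3 + (5/4)·R2: [0, 0, 21/4, -5, 7]
R4 ← R4 − (1/4)·R2: [0, 0, -21/4, 7, -5]
R5 ← R5 − (3/4)·R2: [0, 0, 5/4, -1, -1]
R6 ← R6 − (1/4)·R2: [0, 0, -1/4, -1/3, -1/3]
R4 ← R4 + R3: [0, 0, 0, 2, 2]
R5 ← R5 − (5/21)·R3: [0, 0, 0, 4/21, -8/3]
R6 ← R6 + (1/21)·R3: [0, 0, 0, -4/7, 0]
R5 ← R5 − (2/21)·R4: [0, 0, 0, 0, -20/7]
R6 ← R6 + (2/7)·R4: [0, 0, 0, 0, 4/7]
R6 ← R6 + (1/5)·R5: [0, 0, 0, 0, 0]
5 nonzero rows, so rank(M) = 5.
M has 5 columns; by rank–nullity, nullity = 5 − 5 = 0.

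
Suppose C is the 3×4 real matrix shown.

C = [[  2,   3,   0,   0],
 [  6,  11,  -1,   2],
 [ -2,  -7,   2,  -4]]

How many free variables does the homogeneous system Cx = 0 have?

2

Row reduce to echelon form.
R2 ← R2 − (3)·R1: [0, 2, -1, 2]
R3 ← R3 + R1: [0, -4, 2, -4]
R3 ← R3 + (2)·R2: [0, 0, 0, 0]
2 nonzero rows, so rank(C) = 2.
C has 4 columns; by rank–nullity, nullity = 4 − 2 = 2.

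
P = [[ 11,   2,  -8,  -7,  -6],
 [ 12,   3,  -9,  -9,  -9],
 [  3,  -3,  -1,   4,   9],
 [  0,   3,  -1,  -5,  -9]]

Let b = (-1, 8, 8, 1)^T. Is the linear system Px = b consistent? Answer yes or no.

no

Row reduce the augmented matrix [P | b].
R2 ← R2 − (12/11)·R1: [0, 9/11, -3/11, -15/11, -27/11, 100/11]
R3 ← R3 − (3/11)·R1: [0, -39/11, 13/11, 65/11, 117/11, 91/11]
R3 ← R3 + (13/3)·R2: [0, 0, 0, 0, 0, 143/3]
R4 ← R4 − (11/3)·R2: [0, 0, 0, 0, 0, -97/3]
R4 ← R4 + (97/143)·R3: [0, 0, 0, 0, 0, 0]
The echelon form has 3 nonzero rows; the last pivot sits in the augmented column, so rank(P) = 2 but rank([P|b]) = 3.
Since the ranks differ, the system is inconsistent.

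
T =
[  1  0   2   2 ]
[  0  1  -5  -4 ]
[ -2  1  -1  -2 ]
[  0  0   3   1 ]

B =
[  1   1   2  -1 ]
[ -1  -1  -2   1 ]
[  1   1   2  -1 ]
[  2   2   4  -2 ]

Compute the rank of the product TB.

1

First compute TB:
[[  7,   7,  14,  -7],
 [-14, -14, -28,  14],
 [ -8,  -8, -16,   8],
 [  5,   5,  10,  -5]]
Now row reduce the product.
R2 ← R2 + (2)·R1: [0, 0, 0, 0]
R3 ← R3 + (8/7)·R1: [0, 0, 0, 0]
R4 ← R4 − (5/7)·R1: [0, 0, 0, 0]
1 nonzero row, so rank(TB) = 1.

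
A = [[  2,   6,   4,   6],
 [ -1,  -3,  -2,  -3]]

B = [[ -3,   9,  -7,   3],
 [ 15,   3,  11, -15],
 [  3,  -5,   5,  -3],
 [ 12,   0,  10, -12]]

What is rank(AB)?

1

First compute AB:
[[168,  16, 132, -168],
 [-84,  -8, -66,  84]]
Now row reduce the product.
R2 ← R2 + (1/2)·R1: [0, 0, 0, 0]
1 nonzero row, so rank(AB) = 1.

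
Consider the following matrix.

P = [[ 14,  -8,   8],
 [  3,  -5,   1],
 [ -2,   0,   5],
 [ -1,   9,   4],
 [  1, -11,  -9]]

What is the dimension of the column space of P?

3

Row reduce to echelon form.
R2 ← R2 − (3/14)·R1: [0, -23/7, -5/7]
R3 ← R3 + (1/7)·R1: [0, -8/7, 43/7]
R4 ← R4 + (1/14)·R1: [0, 59/7, 32/7]
R5 ← R5 − (1/14)·R1: [0, -73/7, -67/7]
R3 ← R3 − (8/23)·R2: [0, 0, 147/23]
R4 ← R4 + (59/23)·R2: [0, 0, 63/23]
R5 ← R5 − (73/23)·R2: [0, 0, -168/23]
R4 ← R4 − (3/7)·R3: [0, 0, 0]
R5 ← R5 + (8/7)·R3: [0, 0, 0]
Echelon form has 3 nonzero rows, so rank(P) = 3.
The column space has dimension equal to the rank: 3.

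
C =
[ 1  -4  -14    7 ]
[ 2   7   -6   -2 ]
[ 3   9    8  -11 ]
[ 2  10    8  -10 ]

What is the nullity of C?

1

Row reduce to echelon form.
R2 ← R2 − (2)·R1: [0, 15, 22, -16]
R3 ← R3 − (3)·R1: [0, 21, 50, -32]
R4 ← R4 − (2)·R1: [0, 18, 36, -24]
R3 ← R3 − (7/5)·R2: [0, 0, 96/5, -48/5]
R4 ← R4 − (6/5)·R2: [0, 0, 48/5, -24/5]
R4 ← R4 − (1/2)·R3: [0, 0, 0, 0]
3 nonzero rows, so rank(C) = 3.
C has 4 columns; by rank–nullity, nullity = 4 − 3 = 1.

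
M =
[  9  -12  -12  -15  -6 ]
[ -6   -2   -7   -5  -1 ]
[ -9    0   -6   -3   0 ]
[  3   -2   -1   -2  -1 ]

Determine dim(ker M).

Row reduce to echelon form.
R2 ← R2 + (2/3)·R1: [0, -10, -15, -15, -5]
R3 ← R3 + R1: [0, -12, -18, -18, -6]
R4 ← R4 − (1/3)·R1: [0, 2, 3, 3, 1]
R3 ← R3 − (6/5)·R2: [0, 0, 0, 0, 0]
R4 ← R4 + (1/5)·R2: [0, 0, 0, 0, 0]
2 nonzero rows, so rank(M) = 2.
M has 5 columns; by rank–nullity, nullity = 5 − 2 = 3.

3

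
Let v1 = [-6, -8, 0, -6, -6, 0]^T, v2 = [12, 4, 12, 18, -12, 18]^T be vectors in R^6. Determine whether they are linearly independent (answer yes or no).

yes

Form the matrix with these vectors as rows and row reduce.
R2 ← R2 + (2)·R1: [0, -12, 12, 6, -24, 18]
2 nonzero rows, so the 2 vectors span a space of dimension 2.
Since 2 = 2, the vectors are linearly independent.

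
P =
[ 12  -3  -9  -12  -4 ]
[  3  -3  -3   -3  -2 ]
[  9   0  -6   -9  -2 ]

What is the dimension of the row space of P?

2

Row reduce to echelon form.
R2 ← R2 − (1/4)·R1: [0, -9/4, -3/4, 0, -1]
R3 ← R3 − (3/4)·R1: [0, 9/4, 3/4, 0, 1]
R3 ← R3 + R2: [0, 0, 0, 0, 0]
Echelon form has 2 nonzero rows, so rank(P) = 2.
The row space has dimension equal to the rank: 2.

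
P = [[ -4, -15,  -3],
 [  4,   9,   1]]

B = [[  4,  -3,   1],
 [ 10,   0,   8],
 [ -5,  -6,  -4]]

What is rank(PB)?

2

First compute PB:
[[-151,  30, -112],
 [101, -18,  72]]
Now row reduce the product.
R2 ← R2 + (101/151)·R1: [0, 312/151, -440/151]
2 nonzero rows, so rank(PB) = 2.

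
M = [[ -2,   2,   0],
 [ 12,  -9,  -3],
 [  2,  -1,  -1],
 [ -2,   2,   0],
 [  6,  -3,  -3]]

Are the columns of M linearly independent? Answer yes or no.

Row reduce M to echelon form.
R2 ← R2 + (6)·R1: [0, 3, -3]
R3 ← R3 + R1: [0, 1, -1]
R4 ← R4 − R1: [0, 0, 0]
R5 ← R5 + (3)·R1: [0, 3, -3]
R3 ← R3 − (1/3)·R2: [0, 0, 0]
R5 ← R5 − R2: [0, 0, 0]
2 pivots among 3 columns.
Only 2 < 3 pivot columns, so the columns are linearly dependent.

no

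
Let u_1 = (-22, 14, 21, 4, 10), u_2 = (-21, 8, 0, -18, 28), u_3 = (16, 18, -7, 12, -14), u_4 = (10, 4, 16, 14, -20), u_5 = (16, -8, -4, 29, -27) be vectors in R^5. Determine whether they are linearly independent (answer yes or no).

yes

Form the matrix with these vectors as rows and row reduce.
R2 ← R2 − (21/22)·R1: [0, -59/11, -441/22, -240/11, 203/11]
R3 ← R3 + (8/11)·R1: [0, 310/11, 91/11, 164/11, -74/11]
R4 ← R4 + (5/11)·R1: [0, 114/11, 281/11, 174/11, -170/11]
R5 ← R5 + (8/11)·R1: [0, 24/11, 124/11, 351/11, -217/11]
R3 ← R3 + (310/59)·R2: [0, 0, -5726/59, -5884/59, 5324/59]
R4 ← R4 + (114/59)·R2: [0, 0, -778/59, -1554/59, 1192/59]
R5 ← R5 + (24/59)·R2: [0, 0, 184/59, 1359/59, -721/59]
R4 ← R4 − (389/2863)·R3: [0, 0, 0, -36614/2863, 22740/2863]
R5 ← R5 + (92/2863)·R3: [0, 0, 0, 56771/2863, -26685/2863]
R5 ← R5 + (56771/36614)·R4: [0, 0, 0, 0, 54825/18307]
5 nonzero rows, so the 5 vectors span a space of dimension 5.
Since 5 = 5, the vectors are linearly independent.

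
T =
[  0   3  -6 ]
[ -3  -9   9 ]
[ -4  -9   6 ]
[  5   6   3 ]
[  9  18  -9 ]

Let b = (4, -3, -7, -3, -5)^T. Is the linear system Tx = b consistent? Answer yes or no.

no

Row reduce the augmented matrix [T | b].
Swap R1 ↔ R2
R3 ← R3 − (4/3)·R1: [0, 3, -6, -3]
R4 ← R4 + (5/3)·R1: [0, -9, 18, -8]
R5 ← R5 + (3)·R1: [0, -9, 18, -14]
R3 ← R3 − R2: [0, 0, 0, -7]
R4 ← R4 + (3)·R2: [0, 0, 0, 4]
R5 ← R5 + (3)·R2: [0, 0, 0, -2]
R4 ← R4 + (4/7)·R3: [0, 0, 0, 0]
R5 ← R5 − (2/7)·R3: [0, 0, 0, 0]
The echelon form has 3 nonzero rows; the last pivot sits in the augmented column, so rank(T) = 2 but rank([T|b]) = 3.
Since the ranks differ, the system is inconsistent.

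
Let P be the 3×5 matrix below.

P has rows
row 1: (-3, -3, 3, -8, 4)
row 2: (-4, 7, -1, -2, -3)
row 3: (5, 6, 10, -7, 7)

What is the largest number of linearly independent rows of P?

3

Row reduce to echelon form.
R2 ← R2 − (4/3)·R1: [0, 11, -5, 26/3, -25/3]
R3 ← R3 + (5/3)·R1: [0, 1, 15, -61/3, 41/3]
R3 ← R3 − (1/11)·R2: [0, 0, 170/11, -697/33, 476/33]
Echelon form has 3 nonzero rows, so rank(P) = 3.
The rank gives the maximum number of linearly independent rows: 3.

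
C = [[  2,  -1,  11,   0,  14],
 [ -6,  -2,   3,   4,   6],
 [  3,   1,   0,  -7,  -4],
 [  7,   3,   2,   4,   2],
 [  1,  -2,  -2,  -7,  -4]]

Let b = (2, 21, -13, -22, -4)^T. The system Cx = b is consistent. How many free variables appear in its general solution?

Row reduce the augmented matrix [C | b].
R2 ← R2 + (3)·R1: [0, -5, 36, 4, 48, 27]
R3 ← R3 − (3/2)·R1: [0, 5/2, -33/2, -7, -25, -16]
R4 ← R4 − (7/2)·R1: [0, 13/2, -73/2, 4, -47, -29]
R5 ← R5 − (1/2)·R1: [0, -3/2, -15/2, -7, -11, -5]
R3 ← R3 + (1/2)·R2: [0, 0, 3/2, -5, -1, -5/2]
R4 ← R4 + (13/10)·R2: [0, 0, 103/10, 46/5, 77/5, 61/10]
R5 ← R5 − (3/10)·R2: [0, 0, -183/10, -41/5, -127/5, -131/10]
R4 ← R4 − (103/15)·R3: [0, 0, 0, 653/15, 334/15, 349/15]
R5 ← R5 + (61/5)·R3: [0, 0, 0, -346/5, -188/5, -218/5]
R5 ← R5 + (1038/653)·R4: [0, 0, 0, 0, -1440/653, -4320/653]
The echelon form has 5 nonzero rows, and every pivot lies in the first 5 columns, so rank(C) = rank([C|b]) = 5.
The system is consistent.
Free variables = (unknowns) − (rank) = 5 − 5 = 0.

0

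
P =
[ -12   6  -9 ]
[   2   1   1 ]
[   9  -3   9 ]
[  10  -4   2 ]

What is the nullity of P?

Row reduce to echelon form.
R2 ← R2 + (1/6)·R1: [0, 2, -1/2]
R3 ← R3 + (3/4)·R1: [0, 3/2, 9/4]
R4 ← R4 + (5/6)·R1: [0, 1, -11/2]
R3 ← R3 − (3/4)·R2: [0, 0, 21/8]
R4 ← R4 − (1/2)·R2: [0, 0, -21/4]
R4 ← R4 + (2)·R3: [0, 0, 0]
3 nonzero rows, so rank(P) = 3.
P has 3 columns; by rank–nullity, nullity = 3 − 3 = 0.

0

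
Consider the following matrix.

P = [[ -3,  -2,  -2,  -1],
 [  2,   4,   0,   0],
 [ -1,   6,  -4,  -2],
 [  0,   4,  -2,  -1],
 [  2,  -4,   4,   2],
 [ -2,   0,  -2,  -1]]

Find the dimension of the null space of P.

2

Row reduce to echelon form.
R2 ← R2 + (2/3)·R1: [0, 8/3, -4/3, -2/3]
R3 ← R3 − (1/3)·R1: [0, 20/3, -10/3, -5/3]
R5 ← R5 + (2/3)·R1: [0, -16/3, 8/3, 4/3]
R6 ← R6 − (2/3)·R1: [0, 4/3, -2/3, -1/3]
R3 ← R3 − (5/2)·R2: [0, 0, 0, 0]
R4 ← R4 − (3/2)·R2: [0, 0, 0, 0]
R5 ← R5 + (2)·R2: [0, 0, 0, 0]
R6 ← R6 − (1/2)·R2: [0, 0, 0, 0]
2 nonzero rows, so rank(P) = 2.
P has 4 columns; by rank–nullity, nullity = 4 − 2 = 2.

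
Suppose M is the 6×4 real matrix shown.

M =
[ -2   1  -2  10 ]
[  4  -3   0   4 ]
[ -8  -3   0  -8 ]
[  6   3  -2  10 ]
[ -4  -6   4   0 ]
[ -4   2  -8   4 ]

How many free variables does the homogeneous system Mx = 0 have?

0

Row reduce to echelon form.
R2 ← R2 + (2)·R1: [0, -1, -4, 24]
R3 ← R3 − (4)·R1: [0, -7, 8, -48]
R4 ← R4 + (3)·R1: [0, 6, -8, 40]
R5 ← R5 − (2)·R1: [0, -8, 8, -20]
R6 ← R6 − (2)·R1: [0, 0, -4, -16]
R3 ← R3 − (7)·R2: [0, 0, 36, -216]
R4 ← R4 + (6)·R2: [0, 0, -32, 184]
R5 ← R5 − (8)·R2: [0, 0, 40, -212]
R4 ← R4 + (8/9)·R3: [0, 0, 0, -8]
R5 ← R5 − (10/9)·R3: [0, 0, 0, 28]
R6 ← R6 + (1/9)·R3: [0, 0, 0, -40]
R5 ← R5 + (7/2)·R4: [0, 0, 0, 0]
R6 ← R6 − (5)·R4: [0, 0, 0, 0]
4 nonzero rows, so rank(M) = 4.
M has 4 columns; by rank–nullity, nullity = 4 − 4 = 0.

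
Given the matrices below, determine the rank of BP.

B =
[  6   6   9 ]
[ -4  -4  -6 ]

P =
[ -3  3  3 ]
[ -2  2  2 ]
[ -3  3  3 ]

1

First compute BP:
[[-57,  57,  57],
 [ 38, -38, -38]]
Now row reduce the product.
R2 ← R2 + (2/3)·R1: [0, 0, 0]
1 nonzero row, so rank(BP) = 1.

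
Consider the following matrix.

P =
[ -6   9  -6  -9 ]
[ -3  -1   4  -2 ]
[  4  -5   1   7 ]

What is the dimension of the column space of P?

3

Row reduce to echelon form.
R2 ← R2 − (1/2)·R1: [0, -11/2, 7, 5/2]
R3 ← R3 + (2/3)·R1: [0, 1, -3, 1]
R3 ← R3 + (2/11)·R2: [0, 0, -19/11, 16/11]
Echelon form has 3 nonzero rows, so rank(P) = 3.
The column space has dimension equal to the rank: 3.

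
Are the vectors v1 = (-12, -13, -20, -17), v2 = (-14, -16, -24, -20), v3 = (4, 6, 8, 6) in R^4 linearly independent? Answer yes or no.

no

Form the matrix with these vectors as rows and row reduce.
R2 ← R2 − (7/6)·R1: [0, -5/6, -2/3, -1/6]
R3 ← R3 + (1/3)·R1: [0, 5/3, 4/3, 1/3]
R3 ← R3 + (2)·R2: [0, 0, 0, 0]
2 nonzero rows, so the 3 vectors span a space of dimension 2.
Since 2 < 3, the vectors are linearly dependent.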